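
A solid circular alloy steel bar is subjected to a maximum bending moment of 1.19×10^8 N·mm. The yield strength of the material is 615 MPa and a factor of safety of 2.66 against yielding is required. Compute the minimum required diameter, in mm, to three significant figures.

σ_allow = 615/2.66 = 231.2 MPa.
For a solid circular section σ = 32M/(πd³), so d³ = 32M/(π σ_allow) = 32×1.1900×10^8/(π×231.2) = 5.243×10^6 mm³.
d = 173.7 mm.

d = 174 mm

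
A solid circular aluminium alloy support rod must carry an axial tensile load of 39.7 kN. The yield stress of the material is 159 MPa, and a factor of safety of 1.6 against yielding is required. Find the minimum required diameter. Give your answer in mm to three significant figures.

d = 22.6 mm

Allowable stress σ_allow = 159/1.6 = 99.38 MPa.
Required area A = F/σ_allow = 39700/99.38 = 399.5 mm².
A = πd²/4 → d = √(4A/π) = 22.55 mm.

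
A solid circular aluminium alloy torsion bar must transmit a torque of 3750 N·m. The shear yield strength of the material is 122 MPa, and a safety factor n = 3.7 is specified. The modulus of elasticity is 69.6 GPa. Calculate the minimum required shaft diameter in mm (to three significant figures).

d = 83.4 mm

Allowable shear stress τ_allow = 122/3.7 = 32.97 MPa.
For a solid shaft τ = 16T/(πd³), so d³ = 16T/(π τ_allow) = 16×3750000/(π×32.97) = 579200 mm³.
d = (579200)^(1/3) = 83.36 mm.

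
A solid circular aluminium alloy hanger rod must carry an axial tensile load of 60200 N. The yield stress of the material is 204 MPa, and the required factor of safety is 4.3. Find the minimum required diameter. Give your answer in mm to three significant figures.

d = 40.2 mm

Allowable stress σ_allow = 204/4.3 = 47.44 MPa.
Required area A = F/σ_allow = 60200/47.44 = 1269 mm².
A = πd²/4 → d = √(4A/π) = 40.20 mm.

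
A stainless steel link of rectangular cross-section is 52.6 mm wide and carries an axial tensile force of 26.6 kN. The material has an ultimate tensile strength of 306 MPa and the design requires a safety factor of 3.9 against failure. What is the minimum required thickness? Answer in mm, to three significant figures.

t = 6.45 mm

σ_allow = 306/3.9 = 78.46 MPa.
Required area A = F/σ_allow = 26600/78.46 = 339.0 mm².
t = A/w = 339.0/52.6 = 6.445 mm.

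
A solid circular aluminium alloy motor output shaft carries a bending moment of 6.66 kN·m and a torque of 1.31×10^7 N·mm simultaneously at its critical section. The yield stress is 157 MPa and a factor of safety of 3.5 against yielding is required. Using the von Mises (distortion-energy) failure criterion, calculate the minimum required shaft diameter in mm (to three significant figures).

d = 144 mm

σ_allow = σ_y/n = 157/3.5 = 44.86 MPa.
For a solid shaft σ_b = 32M/(πd³) and τ = 16T/(πd³), so the von Mises stress is σ' = (16/πd³)·√(4M²+3T²).
√(4M²+3T²) = √(4×(6.660×10^6)² + 3×(1.310×10^7)²) = 2.631×10^7 N·mm.
d³ = 16×2.631×10^7/(π×44.86) = 2.987×10^6 mm³.
d = 144.0 mm.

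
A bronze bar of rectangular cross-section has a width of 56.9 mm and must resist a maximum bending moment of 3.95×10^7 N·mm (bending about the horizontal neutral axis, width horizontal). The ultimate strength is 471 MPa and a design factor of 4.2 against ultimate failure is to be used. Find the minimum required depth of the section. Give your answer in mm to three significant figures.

σ_allow = 471/4.2 = 112.1 MPa.
For a rectangular section σ = 6M/(bh²), so h² = 6M/(b σ_allow) = 6×3.9500×10^7/(56.9×112.1) = 37140 mm².
h = 192.7 mm.

h = 193 mm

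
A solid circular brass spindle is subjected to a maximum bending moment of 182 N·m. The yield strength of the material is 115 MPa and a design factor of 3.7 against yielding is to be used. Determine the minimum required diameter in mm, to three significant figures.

σ_allow = 115/3.7 = 31.08 MPa.
For a solid circular section σ = 32M/(πd³), so d³ = 32M/(π σ_allow) = 32×182000/(π×31.08) = 59650 mm³.
d = 39.07 mm.

d = 39.1 mm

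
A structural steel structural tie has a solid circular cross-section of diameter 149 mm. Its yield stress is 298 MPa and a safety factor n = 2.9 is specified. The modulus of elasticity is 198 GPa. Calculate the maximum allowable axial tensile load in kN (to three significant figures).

σ_allow = 298/2.9 = 102.8 MPa.
A = πd²/4 = π×149²/4 = 17440 mm².
F_allow = σ_allow × A = 102.8×17440 = 1.792×10^6 N.

F_allow = 1790 kN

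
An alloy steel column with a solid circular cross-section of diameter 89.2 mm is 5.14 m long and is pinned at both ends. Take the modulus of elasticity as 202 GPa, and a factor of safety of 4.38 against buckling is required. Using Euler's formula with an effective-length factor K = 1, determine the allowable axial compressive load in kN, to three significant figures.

P_allow = 53.5 kN

I = πd⁴/64 = π×89.2⁴/64 = 3.108×10^6 mm⁴.
Effective length L_e = KL = 1×5.14 m = 5140 mm.
Euler critical load P_cr = π²EI/L_e² = π²×202000×3.108×10^6/5140² = 234500 N.
P_allow = P_cr/n = 234500/4.38 = 53540 N.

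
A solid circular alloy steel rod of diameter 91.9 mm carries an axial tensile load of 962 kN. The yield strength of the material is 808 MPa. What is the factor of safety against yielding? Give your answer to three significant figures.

A = πd²/4 = 6633 mm².
σ = F/A = 962000/6633 = 145.0 MPa.
n = 808/145.0 = 5.571.

n = 5.57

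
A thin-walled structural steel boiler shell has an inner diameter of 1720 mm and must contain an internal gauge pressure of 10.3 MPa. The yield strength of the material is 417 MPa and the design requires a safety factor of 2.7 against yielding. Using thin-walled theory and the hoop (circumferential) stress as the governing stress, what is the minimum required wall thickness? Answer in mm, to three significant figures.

σ_allow = 417/2.7 = 154.4 MPa.
Hoop stress σ_h = pD/(2t), so t = pD/(2σ_allow) = 10.3×1720/(2×154.4) = 57.35 mm.

t = 57.4 mm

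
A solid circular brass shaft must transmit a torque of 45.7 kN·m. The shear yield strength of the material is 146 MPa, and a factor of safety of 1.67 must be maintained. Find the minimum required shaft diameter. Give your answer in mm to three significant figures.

Allowable shear stress τ_allow = 146/1.67 = 87.43 MPa.
For a solid shaft τ = 16T/(πd³), so d³ = 16T/(π τ_allow) = 16×4.5700×10^7/(π×87.43) = 2.662×10^6 mm³.
d = (2.662×10^6)^(1/3) = 138.6 mm.

d = 139 mm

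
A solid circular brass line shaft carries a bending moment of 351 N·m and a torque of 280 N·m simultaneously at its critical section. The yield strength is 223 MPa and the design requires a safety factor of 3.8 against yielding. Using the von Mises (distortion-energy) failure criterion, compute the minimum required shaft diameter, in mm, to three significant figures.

σ_allow = σ_y/n = 223/3.8 = 58.68 MPa.
For a solid shaft σ_b = 32M/(πd³) and τ = 16T/(πd³), so the von Mises stress is σ' = (16/πd³)·√(4M²+3T²).
√(4M²+3T²) = √(4×(351000)² + 3×(280000)²) = 853200 N·mm.
d³ = 16×853200/(π×58.68) = 74050 mm³.
d = 41.99 mm.

d = 42.0 mm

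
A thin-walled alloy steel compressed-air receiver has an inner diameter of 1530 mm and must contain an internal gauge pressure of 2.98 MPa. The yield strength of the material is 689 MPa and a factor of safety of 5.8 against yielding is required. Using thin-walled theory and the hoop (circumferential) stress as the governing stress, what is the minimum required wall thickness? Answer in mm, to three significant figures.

σ_allow = 689/5.8 = 118.8 MPa.
Hoop stress σ_h = pD/(2t), so t = pD/(2σ_allow) = 2.98×1530/(2×118.8) = 19.19 mm.

t = 19.2 mm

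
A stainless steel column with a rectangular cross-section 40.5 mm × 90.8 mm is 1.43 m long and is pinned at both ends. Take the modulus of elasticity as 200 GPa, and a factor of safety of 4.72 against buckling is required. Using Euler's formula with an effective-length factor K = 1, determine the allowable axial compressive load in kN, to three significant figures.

Buckling occurs about the weak axis: I_min = h·b³/12 = 90.8×40.5³/12 = 502700 mm⁴ (b = 40.5 mm is the smaller dimension).
Effective length L_e = KL = 1×1.43 m = 1430 mm.
Euler critical load P_cr = π²EI/L_e² = π²×200000×502700/1430² = 485200 N.
P_allow = P_cr/n = 485200/4.72 = 102800 N.

P_allow = 103 kN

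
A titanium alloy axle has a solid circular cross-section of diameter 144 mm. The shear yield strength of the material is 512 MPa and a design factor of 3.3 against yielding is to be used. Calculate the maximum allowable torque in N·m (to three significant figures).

τ_allow = 512/3.3 = 155.2 MPa.
For a solid shaft T_allow = τ_allow·πd³/16; πd³/16 = π×144³/16 = 586300 mm³.
T_allow = 155.2×586300 = 9.096×10^7 N·mm = 90960 N·m.

T_allow = 91000 N·m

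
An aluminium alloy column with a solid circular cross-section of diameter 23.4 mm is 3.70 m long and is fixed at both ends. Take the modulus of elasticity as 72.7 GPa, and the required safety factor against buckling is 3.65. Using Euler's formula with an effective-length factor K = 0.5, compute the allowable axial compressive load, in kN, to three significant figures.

P_allow = 0.845 kN

I = πd⁴/64 = π×23.4⁴/64 = 14720 mm⁴.
Effective length L_e = KL = 0.5×3.70 m = 1850 mm.
Euler critical load P_cr = π²EI/L_e² = π²×72700×14720/1850² = 3085 N.
P_allow = P_cr/n = 3085/3.65 = 845.3 N.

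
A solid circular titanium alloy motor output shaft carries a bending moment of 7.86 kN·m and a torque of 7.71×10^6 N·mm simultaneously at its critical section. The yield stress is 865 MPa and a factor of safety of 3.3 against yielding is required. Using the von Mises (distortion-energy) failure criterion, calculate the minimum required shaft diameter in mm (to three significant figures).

d = 73.7 mm

σ_allow = σ_y/n = 865/3.3 = 262.1 MPa.
For a solid shaft σ_b = 32M/(πd³) and τ = 16T/(πd³), so the von Mises stress is σ' = (16/πd³)·√(4M²+3T²).
√(4M²+3T²) = √(4×(7.860×10^6)² + 3×(7.710×10^6)²) = 2.063×10^7 N·mm.
d³ = 16×2.063×10^7/(π×262.1) = 400800 mm³.
d = 73.73 mm.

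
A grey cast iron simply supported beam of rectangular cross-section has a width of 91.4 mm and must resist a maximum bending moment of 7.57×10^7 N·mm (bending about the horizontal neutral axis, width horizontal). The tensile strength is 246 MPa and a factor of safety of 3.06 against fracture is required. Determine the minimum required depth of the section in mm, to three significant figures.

σ_allow = 246/3.06 = 80.39 MPa.
For a rectangular section σ = 6M/(bh²), so h² = 6M/(b σ_allow) = 6×7.5700×10^7/(91.4×80.39) = 61810 mm².
h = 248.6 mm.

h = 249 mm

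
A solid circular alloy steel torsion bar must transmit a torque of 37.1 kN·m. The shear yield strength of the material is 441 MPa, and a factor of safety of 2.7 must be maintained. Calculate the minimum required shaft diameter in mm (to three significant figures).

d = 105 mm

Allowable shear stress τ_allow = 441/2.7 = 163.3 MPa.
For a solid shaft τ = 16T/(πd³), so d³ = 16T/(π τ_allow) = 16×3.7100×10^7/(π×163.3) = 1.157×10^6 mm³.
d = (1.157×10^6)^(1/3) = 105.0 mm.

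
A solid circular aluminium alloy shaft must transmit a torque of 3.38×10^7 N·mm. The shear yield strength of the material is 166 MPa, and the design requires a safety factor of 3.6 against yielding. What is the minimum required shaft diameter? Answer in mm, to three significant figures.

d = 155 mm

Allowable shear stress τ_allow = 166/3.6 = 46.11 MPa.
For a solid shaft τ = 16T/(πd³), so d³ = 16T/(π τ_allow) = 16×3.3800×10^7/(π×46.11) = 3.733×10^6 mm³.
d = (3.733×10^6)^(1/3) = 155.1 mm.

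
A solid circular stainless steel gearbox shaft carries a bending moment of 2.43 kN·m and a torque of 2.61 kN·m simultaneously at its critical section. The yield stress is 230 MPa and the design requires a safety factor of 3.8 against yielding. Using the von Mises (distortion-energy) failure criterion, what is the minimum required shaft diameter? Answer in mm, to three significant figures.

d = 82.4 mm

σ_allow = σ_y/n = 230/3.8 = 60.53 MPa.
For a solid shaft σ_b = 32M/(πd³) and τ = 16T/(πd³), so the von Mises stress is σ' = (16/πd³)·√(4M²+3T²).
√(4M²+3T²) = √(4×(2.430×10^6)² + 3×(2.610×10^6)²) = 6.637×10^6 N·mm.
d³ = 16×6.637×10^6/(π×60.53) = 558500 mm³.
d = 82.35 mm.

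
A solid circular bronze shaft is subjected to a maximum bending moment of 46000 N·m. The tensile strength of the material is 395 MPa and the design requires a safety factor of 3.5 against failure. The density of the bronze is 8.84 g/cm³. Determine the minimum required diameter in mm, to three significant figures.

σ_allow = 395/3.5 = 112.9 MPa.
For a solid circular section σ = 32M/(πd³), so d³ = 32M/(π σ_allow) = 32×4.6000×10^7/(π×112.9) = 4.152×10^6 mm³.
d = 160.7 mm.

d = 161 mm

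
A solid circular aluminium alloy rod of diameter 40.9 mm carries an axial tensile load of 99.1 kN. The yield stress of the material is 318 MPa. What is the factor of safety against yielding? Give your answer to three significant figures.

A = πd²/4 = 1314 mm².
σ = F/A = 99100/1314 = 75.43 MPa.
n = 318/75.43 = 4.216.

n = 4.22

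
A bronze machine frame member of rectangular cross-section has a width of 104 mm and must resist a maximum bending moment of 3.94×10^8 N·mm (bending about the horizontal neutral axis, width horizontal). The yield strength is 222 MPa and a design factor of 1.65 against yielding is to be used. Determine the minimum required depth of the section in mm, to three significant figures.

h = 411 mm

σ_allow = 222/1.65 = 134.5 MPa.
For a rectangular section σ = 6M/(bh²), so h² = 6M/(b σ_allow) = 6×3.9400×10^8/(104×134.5) = 168900 mm².
h = 411.0 mm.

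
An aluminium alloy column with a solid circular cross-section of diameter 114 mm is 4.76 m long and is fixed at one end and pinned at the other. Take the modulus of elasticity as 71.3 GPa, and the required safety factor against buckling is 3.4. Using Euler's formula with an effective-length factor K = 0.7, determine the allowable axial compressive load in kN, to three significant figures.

P_allow = 155 kN

I = πd⁴/64 = π×114⁴/64 = 8.291×10^6 mm⁴.
Effective length L_e = KL = 0.7×4.76 m = 3332 mm.
Euler critical load P_cr = π²EI/L_e² = π²×71300×8.291×10^6/3332² = 525500 N.
P_allow = P_cr/n = 525500/3.4 = 154600 N.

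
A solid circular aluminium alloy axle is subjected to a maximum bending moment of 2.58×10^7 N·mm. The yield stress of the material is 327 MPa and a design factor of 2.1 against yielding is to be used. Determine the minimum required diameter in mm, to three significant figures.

d = 119 mm

σ_allow = 327/2.1 = 155.7 MPa.
For a solid circular section σ = 32M/(πd³), so d³ = 32M/(π σ_allow) = 32×2.5800×10^7/(π×155.7) = 1.688×10^6 mm³.
d = 119.1 mm.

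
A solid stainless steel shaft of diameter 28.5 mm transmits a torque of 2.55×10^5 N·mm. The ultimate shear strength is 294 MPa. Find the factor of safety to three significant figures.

τ = 16T/(πd³) = 16×255000/(π×28.5³) = 56.10 MPa.
n = τ_limit/τ = 294/56.10 = 5.240.

n = 5.24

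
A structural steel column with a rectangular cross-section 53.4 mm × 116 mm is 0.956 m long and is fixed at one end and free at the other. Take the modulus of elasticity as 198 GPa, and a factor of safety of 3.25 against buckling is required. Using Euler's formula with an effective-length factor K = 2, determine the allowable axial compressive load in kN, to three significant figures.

Buckling occurs about the weak axis: I_min = h·b³/12 = 116×53.4³/12 = 1.472×10^6 mm⁴ (b = 53.4 mm is the smaller dimension).
Effective length L_e = KL = 2×0.956 m = 1912 mm.
Euler critical load P_cr = π²EI/L_e² = π²×198000×1.472×10^6/1912² = 786800 N.
P_allow = P_cr/n = 786800/3.25 = 242100 N.

P_allow = 242 kN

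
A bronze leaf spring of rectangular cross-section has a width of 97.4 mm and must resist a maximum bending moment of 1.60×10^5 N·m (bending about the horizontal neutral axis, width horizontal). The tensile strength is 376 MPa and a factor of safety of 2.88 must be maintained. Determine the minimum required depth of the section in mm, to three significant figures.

h = 275 mm

σ_allow = 376/2.88 = 130.6 MPa.
For a rectangular section σ = 6M/(bh²), so h² = 6M/(b σ_allow) = 6×1.6000×10^8/(97.4×130.6) = 75490 mm².
h = 274.8 mm.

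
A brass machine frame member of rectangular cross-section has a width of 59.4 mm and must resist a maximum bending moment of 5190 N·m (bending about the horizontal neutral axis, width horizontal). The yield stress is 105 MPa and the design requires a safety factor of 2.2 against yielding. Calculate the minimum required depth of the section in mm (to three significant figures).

σ_allow = 105/2.2 = 47.73 MPa.
For a rectangular section σ = 6M/(bh²), so h² = 6M/(b σ_allow) = 6×5190000/(59.4×47.73) = 10980 mm².
h = 104.8 mm.

h = 105 mm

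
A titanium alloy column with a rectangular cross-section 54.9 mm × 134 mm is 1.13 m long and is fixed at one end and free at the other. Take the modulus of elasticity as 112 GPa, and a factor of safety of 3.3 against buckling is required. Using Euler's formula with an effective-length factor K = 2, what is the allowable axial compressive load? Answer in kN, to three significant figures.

P_allow = 121 kN

Buckling occurs about the weak axis: I_min = h·b³/12 = 134×54.9³/12 = 1.848×10^6 mm⁴ (b = 54.9 mm is the smaller dimension).
Effective length L_e = KL = 2×1.13 m = 2260 mm.
Euler critical load P_cr = π²EI/L_e² = π²×112000×1.848×10^6/2260² = 399900 N.
P_allow = P_cr/n = 399900/3.3 = 121200 N.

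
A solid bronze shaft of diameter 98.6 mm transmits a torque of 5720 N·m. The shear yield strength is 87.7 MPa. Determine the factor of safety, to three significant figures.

n = 2.89

τ = 16T/(πd³) = 16×5720000/(π×98.6³) = 30.39 MPa.
n = τ_limit/τ = 87.7/30.39 = 2.886.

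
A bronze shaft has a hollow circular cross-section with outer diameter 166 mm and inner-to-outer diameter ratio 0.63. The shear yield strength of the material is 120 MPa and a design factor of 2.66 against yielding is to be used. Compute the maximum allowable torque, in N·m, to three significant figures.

T_allow = 34100 N·m

τ_allow = 120/2.66 = 45.11 MPa.
For a hollow shaft T_allow = τ_allow·πd_o³(1−k⁴)/16 with 1−k⁴ = 0.8425, so πd_o³(1−k⁴)/16 = 756700 mm³.
T_allow = 45.11×756700 = 3.414×10^7 N·mm = 34140 N·m.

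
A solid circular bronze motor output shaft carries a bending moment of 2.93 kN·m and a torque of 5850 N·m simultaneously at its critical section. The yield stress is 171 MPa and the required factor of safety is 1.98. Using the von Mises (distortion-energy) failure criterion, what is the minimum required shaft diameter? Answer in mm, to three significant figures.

d = 88.4 mm

σ_allow = σ_y/n = 171/1.98 = 86.36 MPa.
For a solid shaft σ_b = 32M/(πd³) and τ = 16T/(πd³), so the von Mises stress is σ' = (16/πd³)·√(4M²+3T²).
√(4M²+3T²) = √(4×(2.930×10^6)² + 3×(5.850×10^6)²) = 1.171×10^7 N·mm.
d³ = 16×1.171×10^7/(π×86.36) = 690300 mm³.
d = 88.38 mm.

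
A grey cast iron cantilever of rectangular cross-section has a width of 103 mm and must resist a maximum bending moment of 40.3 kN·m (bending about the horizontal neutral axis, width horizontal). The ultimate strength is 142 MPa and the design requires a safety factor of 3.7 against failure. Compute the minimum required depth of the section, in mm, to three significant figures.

h = 247 mm

σ_allow = 142/3.7 = 38.38 MPa.
For a rectangular section σ = 6M/(bh²), so h² = 6M/(b σ_allow) = 6×4.0300×10^7/(103×38.38) = 61170 mm².
h = 247.3 mm.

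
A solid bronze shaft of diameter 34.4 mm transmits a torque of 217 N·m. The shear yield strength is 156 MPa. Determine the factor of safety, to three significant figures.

τ = 16T/(πd³) = 16×217000/(π×34.4³) = 27.15 MPa.
n = τ_limit/τ = 156/27.15 = 5.746.

n = 5.75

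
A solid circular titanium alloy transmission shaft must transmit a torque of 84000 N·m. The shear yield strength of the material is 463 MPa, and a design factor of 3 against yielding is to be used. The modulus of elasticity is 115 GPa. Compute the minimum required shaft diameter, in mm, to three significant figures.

Allowable shear stress τ_allow = 463/3 = 154.3 MPa.
For a solid shaft τ = 16T/(πd³), so d³ = 16T/(π τ_allow) = 16×8.4000×10^7/(π×154.3) = 2.772×10^6 mm³.
d = (2.772×10^6)^(1/3) = 140.5 mm.

d = 140 mm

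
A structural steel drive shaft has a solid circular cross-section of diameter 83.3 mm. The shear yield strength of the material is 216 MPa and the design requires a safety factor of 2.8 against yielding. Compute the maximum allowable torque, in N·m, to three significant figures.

τ_allow = 216/2.8 = 77.14 MPa.
For a solid shaft T_allow = τ_allow·πd³/16; πd³/16 = π×83.3³/16 = 113500 mm³.
T_allow = 77.14×113500 = 8.755×10^6 N·mm = 8755 N·m.

T_allow = 8760 N·m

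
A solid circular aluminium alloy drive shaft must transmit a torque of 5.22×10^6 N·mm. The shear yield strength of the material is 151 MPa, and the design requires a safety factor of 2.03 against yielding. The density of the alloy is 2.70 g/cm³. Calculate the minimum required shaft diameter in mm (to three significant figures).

d = 71.0 mm

Allowable shear stress τ_allow = 151/2.03 = 74.38 MPa.
For a solid shaft τ = 16T/(πd³), so d³ = 16T/(π τ_allow) = 16×5220000/(π×74.38) = 357400 mm³.
d = (357400)^(1/3) = 70.97 mm.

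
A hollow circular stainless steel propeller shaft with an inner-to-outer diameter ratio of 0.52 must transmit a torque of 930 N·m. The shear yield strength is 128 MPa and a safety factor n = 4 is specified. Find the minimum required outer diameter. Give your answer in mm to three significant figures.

τ_allow = 128/4 = 32.00 MPa.
For a hollow shaft τ = 16T/[πd_o³(1−k⁴)] with k = 0.52, so 1−k⁴ = 0.9269.
d_o³ = 16T/[π τ_allow (1−k⁴)] = 16×930000/(π×32.00×0.9269) = 159700 mm³.
d_o = 54.25 mm.

d_o = 54.3 mm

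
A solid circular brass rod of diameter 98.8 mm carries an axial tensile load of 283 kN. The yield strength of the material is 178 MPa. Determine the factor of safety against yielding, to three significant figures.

n = 4.82

A = πd²/4 = 7667 mm².
σ = F/A = 283000/7667 = 36.91 MPa.
n = 178/36.91 = 4.822.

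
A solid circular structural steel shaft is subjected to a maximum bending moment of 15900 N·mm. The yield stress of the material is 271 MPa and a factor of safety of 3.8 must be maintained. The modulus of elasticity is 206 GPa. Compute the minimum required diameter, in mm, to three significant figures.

σ_allow = 271/3.8 = 71.32 MPa.
For a solid circular section σ = 32M/(πd³), so d³ = 32M/(π σ_allow) = 32×15900/(π×71.32) = 2271 mm³.
d = 13.14 mm.

d = 13.1 mm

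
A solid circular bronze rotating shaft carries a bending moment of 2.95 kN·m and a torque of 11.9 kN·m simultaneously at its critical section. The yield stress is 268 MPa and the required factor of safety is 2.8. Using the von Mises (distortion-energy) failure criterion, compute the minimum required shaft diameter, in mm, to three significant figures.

d = 104 mm

σ_allow = σ_y/n = 268/2.8 = 95.71 MPa.
For a solid shaft σ_b = 32M/(πd³) and τ = 16T/(πd³), so the von Mises stress is σ' = (16/πd³)·√(4M²+3T²).
√(4M²+3T²) = √(4×(2.950×10^6)² + 3×(1.190×10^7)²) = 2.144×10^7 N·mm.
d³ = 16×2.144×10^7/(π×95.71) = 1.141×10^6 mm³.
d = 104.5 mm.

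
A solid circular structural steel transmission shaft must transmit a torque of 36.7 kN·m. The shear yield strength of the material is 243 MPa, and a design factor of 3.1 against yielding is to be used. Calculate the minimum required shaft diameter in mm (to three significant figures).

d = 134 mm

Allowable shear stress τ_allow = 243/3.1 = 78.39 MPa.
For a solid shaft τ = 16T/(πd³), so d³ = 16T/(π τ_allow) = 16×3.6700×10^7/(π×78.39) = 2.384×10^6 mm³.
d = (2.384×10^6)^(1/3) = 133.6 mm.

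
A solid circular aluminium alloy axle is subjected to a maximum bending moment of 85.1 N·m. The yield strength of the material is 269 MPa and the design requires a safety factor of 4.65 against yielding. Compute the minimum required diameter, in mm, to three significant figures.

d = 24.7 mm

σ_allow = 269/4.65 = 57.85 MPa.
For a solid circular section σ = 32M/(πd³), so d³ = 32M/(π σ_allow) = 32×85100/(π×57.85) = 14980 mm³.
d = 24.65 mm.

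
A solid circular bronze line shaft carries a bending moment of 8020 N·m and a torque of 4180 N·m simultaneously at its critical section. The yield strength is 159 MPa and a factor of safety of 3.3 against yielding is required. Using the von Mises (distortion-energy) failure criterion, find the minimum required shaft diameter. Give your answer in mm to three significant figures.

d = 123 mm

σ_allow = σ_y/n = 159/3.3 = 48.18 MPa.
For a solid shaft σ_b = 32M/(πd³) and τ = 16T/(πd³), so the von Mises stress is σ' = (16/πd³)·√(4M²+3T²).
√(4M²+3T²) = √(4×(8.020×10^6)² + 3×(4.180×10^6)²) = 1.760×10^7 N·mm.
d³ = 16×1.760×10^7/(π×48.18) = 1.860×10^6 mm³.
d = 123.0 mm.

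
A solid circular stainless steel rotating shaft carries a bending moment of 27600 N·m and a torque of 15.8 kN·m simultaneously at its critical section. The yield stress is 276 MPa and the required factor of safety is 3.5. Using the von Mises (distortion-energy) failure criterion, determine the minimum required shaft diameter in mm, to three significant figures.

d = 158 mm

σ_allow = σ_y/n = 276/3.5 = 78.86 MPa.
For a solid shaft σ_b = 32M/(πd³) and τ = 16T/(πd³), so the von Mises stress is σ' = (16/πd³)·√(4M²+3T²).
√(4M²+3T²) = √(4×(2.760×10^7)² + 3×(1.580×10^7)²) = 6.161×10^7 N·mm.
d³ = 16×6.161×10^7/(π×78.86) = 3.979×10^6 mm³.
d = 158.5 mm.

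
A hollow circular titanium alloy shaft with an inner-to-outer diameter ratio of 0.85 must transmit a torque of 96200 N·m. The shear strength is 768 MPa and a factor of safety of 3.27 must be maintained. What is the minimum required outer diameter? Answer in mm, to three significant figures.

τ_allow = 768/3.27 = 234.9 MPa.
For a hollow shaft τ = 16T/[πd_o³(1−k⁴)] with k = 0.85, so 1−k⁴ = 0.4780.
d_o³ = 16T/[π τ_allow (1−k⁴)] = 16×9.6200×10^7/(π×234.9×0.4780) = 4.364×10^6 mm³.
d_o = 163.4 mm.

d_o = 163 mm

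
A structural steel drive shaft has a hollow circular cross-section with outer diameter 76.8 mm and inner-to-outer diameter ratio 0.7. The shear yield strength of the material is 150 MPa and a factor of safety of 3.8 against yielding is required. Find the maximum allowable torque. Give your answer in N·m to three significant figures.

T_allow = 2670 N·m

τ_allow = 150/3.8 = 39.47 MPa.
For a hollow shaft T_allow = τ_allow·πd_o³(1−k⁴)/16 with 1−k⁴ = 0.7599, so πd_o³(1−k⁴)/16 = 67590 mm³.
T_allow = 39.47×67590 = 2.668×10^6 N·mm = 2668 N·m.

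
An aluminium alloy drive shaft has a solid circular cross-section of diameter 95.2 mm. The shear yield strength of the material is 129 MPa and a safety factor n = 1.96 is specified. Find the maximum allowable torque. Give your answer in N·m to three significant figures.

τ_allow = 129/1.96 = 65.82 MPa.
For a solid shaft T_allow = τ_allow·πd³/16; πd³/16 = π×95.2³/16 = 169400 mm³.
T_allow = 65.82×169400 = 1.115×10^7 N·mm = 11150 N·m.

T_allow = 11100 N·m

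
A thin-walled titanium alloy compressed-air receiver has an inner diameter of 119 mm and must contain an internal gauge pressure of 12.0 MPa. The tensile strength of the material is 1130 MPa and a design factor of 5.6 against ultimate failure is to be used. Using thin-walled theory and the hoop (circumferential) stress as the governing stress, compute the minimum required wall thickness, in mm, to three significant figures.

t = 3.54 mm

σ_allow = 1130/5.6 = 201.8 MPa.
Hoop stress σ_h = pD/(2t), so t = pD/(2σ_allow) = 12.0×119/(2×201.8) = 3.538 mm.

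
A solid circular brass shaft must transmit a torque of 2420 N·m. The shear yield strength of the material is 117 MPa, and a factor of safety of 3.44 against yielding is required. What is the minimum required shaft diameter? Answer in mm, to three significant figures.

Allowable shear stress τ_allow = 117/3.44 = 34.01 MPa.
For a solid shaft τ = 16T/(πd³), so d³ = 16T/(π τ_allow) = 16×2420000/(π×34.01) = 362400 mm³.
d = (362400)^(1/3) = 71.29 mm.

d = 71.3 mm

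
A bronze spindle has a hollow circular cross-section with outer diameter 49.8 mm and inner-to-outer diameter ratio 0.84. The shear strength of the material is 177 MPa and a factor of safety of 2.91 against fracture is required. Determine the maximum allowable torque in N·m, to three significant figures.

T_allow = 741 N·m

τ_allow = 177/2.91 = 60.82 MPa.
For a hollow shaft T_allow = τ_allow·πd_o³(1−k⁴)/16 with 1−k⁴ = 0.5021, so πd_o³(1−k⁴)/16 = 12180 mm³.
T_allow = 60.82×12180 = 740700 N·mm = 740.7 N·m.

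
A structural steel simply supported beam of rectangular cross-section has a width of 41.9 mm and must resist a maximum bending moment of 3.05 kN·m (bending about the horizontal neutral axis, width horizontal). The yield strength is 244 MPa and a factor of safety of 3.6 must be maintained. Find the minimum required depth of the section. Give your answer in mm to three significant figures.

σ_allow = 244/3.6 = 67.78 MPa.
For a rectangular section σ = 6M/(bh²), so h² = 6M/(b σ_allow) = 6×3050000/(41.9×67.78) = 6444 mm².
h = 80.27 mm.

h = 80.3 mm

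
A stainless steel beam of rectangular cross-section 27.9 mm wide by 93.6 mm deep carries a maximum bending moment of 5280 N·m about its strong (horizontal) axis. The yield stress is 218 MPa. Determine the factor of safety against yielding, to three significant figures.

Section modulus S = bh²/6 = 27.9×93.6²/6 = 40740 mm³.
σ = M/S = 5280000/40740 = 129.6 MPa.
n = 218/129.6 = 1.682.

n = 1.68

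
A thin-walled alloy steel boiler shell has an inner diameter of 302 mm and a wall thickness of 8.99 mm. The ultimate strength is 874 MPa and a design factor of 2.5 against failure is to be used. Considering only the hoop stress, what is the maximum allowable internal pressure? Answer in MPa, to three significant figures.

σ_allow = 874/2.5 = 349.6 MPa.
σ_h = pD/(2t) → p_allow = 2σ_allow t/D = 2×349.6×8.99/302 = 20.81 MPa.

p_allow = 20.8 MPa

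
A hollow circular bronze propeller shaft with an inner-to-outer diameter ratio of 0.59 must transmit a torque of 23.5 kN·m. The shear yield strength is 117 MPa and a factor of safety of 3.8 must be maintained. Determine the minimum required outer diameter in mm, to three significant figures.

d_o = 164 mm

τ_allow = 117/3.8 = 30.79 MPa.
For a hollow shaft τ = 16T/[πd_o³(1−k⁴)] with k = 0.59, so 1−k⁴ = 0.8788.
d_o³ = 16T/[π τ_allow (1−k⁴)] = 16×2.3500×10^7/(π×30.79×0.8788) = 4.423×10^6 mm³.
d_o = 164.2 mm.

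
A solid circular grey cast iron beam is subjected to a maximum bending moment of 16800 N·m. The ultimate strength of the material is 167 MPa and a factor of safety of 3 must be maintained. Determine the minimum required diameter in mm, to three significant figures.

σ_allow = 167/3 = 55.67 MPa.
For a solid circular section σ = 32M/(πd³), so d³ = 32M/(π σ_allow) = 32×1.6800×10^7/(π×55.67) = 3.074×10^6 mm³.
d = 145.4 mm.

d = 145 mm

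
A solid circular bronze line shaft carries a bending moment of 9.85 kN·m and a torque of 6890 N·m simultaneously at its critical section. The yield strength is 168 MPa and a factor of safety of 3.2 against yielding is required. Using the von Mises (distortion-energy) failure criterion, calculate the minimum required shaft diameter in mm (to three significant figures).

d = 131 mm

σ_allow = σ_y/n = 168/3.2 = 52.50 MPa.
For a solid shaft σ_b = 32M/(πd³) and τ = 16T/(πd³), so the von Mises stress is σ' = (16/πd³)·√(4M²+3T²).
√(4M²+3T²) = √(4×(9.850×10^6)² + 3×(6.890×10^6)²) = 2.303×10^7 N·mm.
d³ = 16×2.303×10^7/(π×52.50) = 2.234×10^6 mm³.
d = 130.7 mm.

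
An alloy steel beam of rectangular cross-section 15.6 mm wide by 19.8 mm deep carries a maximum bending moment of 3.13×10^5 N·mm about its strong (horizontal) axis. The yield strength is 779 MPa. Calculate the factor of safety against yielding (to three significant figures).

n = 2.54

Section modulus S = bh²/6 = 15.6×19.8²/6 = 1019 mm³.
σ = M/S = 313000/1019 = 307.1 MPa.
n = 779/307.1 = 2.537.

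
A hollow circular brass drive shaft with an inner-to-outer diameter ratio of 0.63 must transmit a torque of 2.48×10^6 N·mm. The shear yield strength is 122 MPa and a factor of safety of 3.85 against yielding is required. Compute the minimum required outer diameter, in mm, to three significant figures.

d_o = 77.9 mm

τ_allow = 122/3.85 = 31.69 MPa.
For a hollow shaft τ = 16T/[πd_o³(1−k⁴)] with k = 0.63, so 1−k⁴ = 0.8425.
d_o³ = 16T/[π τ_allow (1−k⁴)] = 16×2480000/(π×31.69×0.8425) = 473100 mm³.
d_o = 77.92 mm.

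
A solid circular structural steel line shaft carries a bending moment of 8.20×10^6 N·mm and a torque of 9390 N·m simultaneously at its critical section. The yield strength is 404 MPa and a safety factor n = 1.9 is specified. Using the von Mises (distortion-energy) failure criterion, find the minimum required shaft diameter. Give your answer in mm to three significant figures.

σ_allow = σ_y/n = 404/1.9 = 212.6 MPa.
For a solid shaft σ_b = 32M/(πd³) and τ = 16T/(πd³), so the von Mises stress is σ' = (16/πd³)·√(4M²+3T²).
√(4M²+3T²) = √(4×(8.200×10^6)² + 3×(9.390×10^6)²) = 2.310×10^7 N·mm.
d³ = 16×2.310×10^7/(π×212.6) = 553200 mm³.
d = 82.09 mm.

d = 82.1 mm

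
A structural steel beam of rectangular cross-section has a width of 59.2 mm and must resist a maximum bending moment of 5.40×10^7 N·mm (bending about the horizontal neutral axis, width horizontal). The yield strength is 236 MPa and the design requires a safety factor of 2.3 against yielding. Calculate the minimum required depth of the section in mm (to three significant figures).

h = 231 mm

σ_allow = 236/2.3 = 102.6 MPa.
For a rectangular section σ = 6M/(bh²), so h² = 6M/(b σ_allow) = 6×5.4000×10^7/(59.2×102.6) = 53340 mm².
h = 231.0 mm.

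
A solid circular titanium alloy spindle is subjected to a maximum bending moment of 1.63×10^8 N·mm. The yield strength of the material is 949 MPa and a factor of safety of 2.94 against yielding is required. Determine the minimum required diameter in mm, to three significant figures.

σ_allow = 949/2.94 = 322.8 MPa.
For a solid circular section σ = 32M/(πd³), so d³ = 32M/(π σ_allow) = 32×1.6300×10^8/(π×322.8) = 5.144×10^6 mm³.
d = 172.6 mm.

d = 173 mm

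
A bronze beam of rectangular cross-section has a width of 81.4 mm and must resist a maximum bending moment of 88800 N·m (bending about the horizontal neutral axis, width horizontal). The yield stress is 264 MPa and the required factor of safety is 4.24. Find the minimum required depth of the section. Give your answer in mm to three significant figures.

h = 324 mm

σ_allow = 264/4.24 = 62.26 MPa.
For a rectangular section σ = 6M/(bh²), so h² = 6M/(b σ_allow) = 6×8.8800×10^7/(81.4×62.26) = 105100 mm².
h = 324.2 mm.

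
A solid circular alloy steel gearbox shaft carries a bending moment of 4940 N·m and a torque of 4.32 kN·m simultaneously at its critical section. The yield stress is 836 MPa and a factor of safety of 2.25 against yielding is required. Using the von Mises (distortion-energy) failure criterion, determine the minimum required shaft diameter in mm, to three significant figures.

σ_allow = σ_y/n = 836/2.25 = 371.6 MPa.
For a solid shaft σ_b = 32M/(πd³) and τ = 16T/(πd³), so the von Mises stress is σ' = (16/πd³)·√(4M²+3T²).
√(4M²+3T²) = √(4×(4.940×10^6)² + 3×(4.320×10^6)²) = 1.239×10^7 N·mm.
d³ = 16×1.239×10^7/(π×371.6) = 169900 mm³.
d = 55.38 mm.

d = 55.4 mm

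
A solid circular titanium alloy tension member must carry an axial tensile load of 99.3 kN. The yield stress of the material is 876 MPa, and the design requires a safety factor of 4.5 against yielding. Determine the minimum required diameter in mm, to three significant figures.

d = 25.5 mm

Allowable stress σ_allow = 876/4.5 = 194.7 MPa.
Required area A = F/σ_allow = 99300/194.7 = 510.1 mm².
A = πd²/4 → d = √(4A/π) = 25.48 mm.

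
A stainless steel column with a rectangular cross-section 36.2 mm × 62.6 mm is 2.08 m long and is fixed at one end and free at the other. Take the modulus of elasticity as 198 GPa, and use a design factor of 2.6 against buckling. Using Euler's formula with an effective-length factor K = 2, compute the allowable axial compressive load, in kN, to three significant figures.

Buckling occurs about the weak axis: I_min = h·b³/12 = 62.6×36.2³/12 = 247500 mm⁴ (b = 36.2 mm is the smaller dimension).
Effective length L_e = KL = 2×2.08 m = 4160 mm.
Euler critical load P_cr = π²EI/L_e² = π²×198000×247500/4160² = 27940 N.
P_allow = P_cr/n = 27940/2.6 = 10750 N.

P_allow = 10.7 kN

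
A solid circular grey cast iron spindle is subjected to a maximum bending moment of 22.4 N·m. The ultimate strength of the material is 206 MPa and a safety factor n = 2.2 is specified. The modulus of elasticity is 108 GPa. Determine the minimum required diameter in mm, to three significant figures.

σ_allow = 206/2.2 = 93.64 MPa.
For a solid circular section σ = 32M/(πd³), so d³ = 32M/(π σ_allow) = 32×22400/(π×93.64) = 2437 mm³.
d = 13.46 mm.

d = 13.5 mm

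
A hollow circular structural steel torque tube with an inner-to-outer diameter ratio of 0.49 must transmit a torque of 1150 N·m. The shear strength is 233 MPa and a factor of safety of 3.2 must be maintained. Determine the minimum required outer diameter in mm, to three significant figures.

d_o = 44.0 mm

τ_allow = 233/3.2 = 72.81 MPa.
For a hollow shaft τ = 16T/[πd_o³(1−k⁴)] with k = 0.49, so 1−k⁴ = 0.9424.
d_o³ = 16T/[π τ_allow (1−k⁴)] = 16×1150000/(π×72.81×0.9424) = 85360 mm³.
d_o = 44.03 mm.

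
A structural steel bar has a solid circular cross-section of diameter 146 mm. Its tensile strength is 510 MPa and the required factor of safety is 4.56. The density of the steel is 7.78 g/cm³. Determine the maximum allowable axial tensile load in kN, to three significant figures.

σ_allow = 510/4.56 = 111.8 MPa.
A = πd²/4 = π×146²/4 = 16740 mm².
F_allow = σ_allow × A = 111.8×16740 = 1.872×10^6 N.

F_allow = 1870 kN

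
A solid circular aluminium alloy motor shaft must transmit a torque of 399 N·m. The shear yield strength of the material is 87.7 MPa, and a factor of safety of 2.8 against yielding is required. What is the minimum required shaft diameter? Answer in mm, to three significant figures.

Allowable shear stress τ_allow = 87.7/2.8 = 31.32 MPa.
For a solid shaft τ = 16T/(πd³), so d³ = 16T/(π τ_allow) = 16×399000/(π×31.32) = 64880 mm³.
d = (64880)^(1/3) = 40.18 mm.

d = 40.2 mm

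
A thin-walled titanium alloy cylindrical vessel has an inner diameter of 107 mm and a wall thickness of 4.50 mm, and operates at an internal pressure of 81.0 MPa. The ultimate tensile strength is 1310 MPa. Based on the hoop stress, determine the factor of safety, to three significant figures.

n = 1.36

σ_h = pD/(2t) = 81.0×107/(2×4.50) = 963.0 MPa.
n = 1310/963.0 = 1.360.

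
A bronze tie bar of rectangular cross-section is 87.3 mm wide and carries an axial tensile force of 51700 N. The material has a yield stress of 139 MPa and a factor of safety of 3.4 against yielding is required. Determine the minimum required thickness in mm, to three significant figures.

σ_allow = 139/3.4 = 40.88 MPa.
Required area A = F/σ_allow = 51700/40.88 = 1265 mm².
t = A/w = 1265/87.3 = 14.49 mm.

t = 14.5 mm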